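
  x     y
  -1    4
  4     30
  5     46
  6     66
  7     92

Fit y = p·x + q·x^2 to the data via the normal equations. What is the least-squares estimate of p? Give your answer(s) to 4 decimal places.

Normal-equation sums: Σx·x = 127, Σx·x^2 = 747, Σx^2·x^2 = 4579.
Moment sums: Σx·y = 1386, Σx^2·y = 8518.
So AᵀA·[p, q]ᵀ = Aᵀy: [[127, 747]; [747, 4579]]·[p, q]ᵀ = [1386, 8518]ᵀ.
Determinant 127·4579 − 747² = 23524.
p = (1386·4579 − 747·8518)/23524 = -4113/5881; q = (127·8518 − 747·1386)/23524 = 11611/5881.

p = -0.6994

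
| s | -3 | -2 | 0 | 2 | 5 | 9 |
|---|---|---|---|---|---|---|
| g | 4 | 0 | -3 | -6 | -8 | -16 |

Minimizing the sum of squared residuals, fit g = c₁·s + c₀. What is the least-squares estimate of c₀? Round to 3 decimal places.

c₀ = -2.073

The normal system XᵀX·[c₁, c₀]ᵀ = Xᵀg is [[123, 11]; [11, 6]]·[c₁, c₀]ᵀ = [-208, -29]ᵀ.
Δ = 123·6 − 11² = 617.
c₁ = ((-208)·6 − 11·(-29))/617 = -929/617; c₀ = (123·(-29) − 11·(-208))/617 = -1279/617.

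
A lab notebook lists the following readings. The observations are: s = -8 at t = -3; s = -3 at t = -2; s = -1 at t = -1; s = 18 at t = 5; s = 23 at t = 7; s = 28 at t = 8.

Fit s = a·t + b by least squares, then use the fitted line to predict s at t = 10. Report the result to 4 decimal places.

ŝ = 33.4637

AᵀA·[a, b]ᵀ = Aᵀs reads: 152·a + 14·b = 506;  14·a + 6·b = 57.
(Σt·t = 152, Σt = 14, Σ1 = 6, Σt·s = 506, Σs = 57.)
Eliminating b: 6·(row 1) − 14·(row 2) gives 716·a = 6·506 − 14·57 = 2238, so a = 1119/358.
Then b = (57 − 14·(1119/358))/6 = 395/179.
At t = 10: ŝ = (1119/358)·(10) + (395/179)·(1) = 5990/179.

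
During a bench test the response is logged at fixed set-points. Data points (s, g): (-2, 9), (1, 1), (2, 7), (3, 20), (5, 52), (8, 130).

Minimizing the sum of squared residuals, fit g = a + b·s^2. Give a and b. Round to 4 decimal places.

a = 0.1885, b = 2.0362

From the data, Σ1 = 6, Σs^2 = 107, Σs^2·s^2 = 4835.
For Mᵀg: Σg = 219, Σs^2·g = 9865.
So MᵀM·[a, b]ᵀ = Mᵀg: [[6, 107]; [107, 4835]]·[a, b]ᵀ = [219, 9865]ᵀ.
Eliminating b: 4835·(row 1) − 107·(row 2) gives 17561·a = 4835·219 − 107·9865 = 3310, so a = 3310/17561.
Then b = (9865 − 107·(3310/17561))/4835 = 35757/17561.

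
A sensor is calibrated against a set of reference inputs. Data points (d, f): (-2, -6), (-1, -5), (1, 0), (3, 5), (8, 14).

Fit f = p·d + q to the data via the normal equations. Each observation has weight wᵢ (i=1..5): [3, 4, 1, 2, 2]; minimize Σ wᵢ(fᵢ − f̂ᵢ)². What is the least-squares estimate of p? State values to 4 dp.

p = 2.0817

From the data, Σwᵢ·d·d = 163, Σwᵢ·d = 13, Σwᵢ·1 = 12.
For XᵀWf: Σwᵢ·d·f = 310, Σwᵢ·f = 0.
So XᵀWX·[p, q]ᵀ = XᵀWf: [[163, 13]; [13, 12]]·[p, q]ᵀ = [310, 0]ᵀ.
Determinant 163·12 − 13² = 1787.
p = (310·12 − 13·0)/1787 = 3720/1787; q = (163·0 − 13·310)/1787 = -4030/1787.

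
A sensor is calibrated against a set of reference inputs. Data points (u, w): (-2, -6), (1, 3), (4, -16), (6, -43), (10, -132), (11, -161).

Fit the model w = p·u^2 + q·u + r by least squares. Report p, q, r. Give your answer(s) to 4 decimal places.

p = -1.4678, q = 1.2416, r = 2.6340

AᵀA·[p, q, r]ᵀ = Aᵀw reads: 26210·p + 2604·q + 278·r = -34506;  2604·p + 278·q + 30·r = -3398;  278·p + 30·q + 6·r = -355.
Row-reducing yields p = -511589/348538, q = 432749/348538, r = 918047/348538.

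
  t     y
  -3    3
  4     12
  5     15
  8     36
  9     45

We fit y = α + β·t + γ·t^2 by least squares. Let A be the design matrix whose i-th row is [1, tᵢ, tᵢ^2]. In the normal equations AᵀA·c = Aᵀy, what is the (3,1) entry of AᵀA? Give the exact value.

Row 3 ↔ basis t^2, column 1 ↔ basis 1, so (AᵀA)_{3,1} = Σᵢ t^2 = (9)·(1) + (16)·(1) + (25)·(1) + (64)·(1) + (81)·(1) = 195.

195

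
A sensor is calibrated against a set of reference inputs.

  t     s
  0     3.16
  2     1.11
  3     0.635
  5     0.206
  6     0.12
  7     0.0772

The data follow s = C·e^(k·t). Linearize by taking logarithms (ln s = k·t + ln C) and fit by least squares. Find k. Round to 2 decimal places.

k = -0.54

Taking logs, ln s = k·t + ln C, so regress ln s on t.
Σt = 23.0000, Σ(t)² = 123.0000, Σln s = -5.4607, Σt·ln s = -39.7041.
Normal system: [[123.0000, 23.0000]; [23.0000, 6]]·[k, ln C]ᵀ = [-39.7041, -5.4607]ᵀ.
Solving (det = 209.0000): k = -0.53889, ln C = 1.15564.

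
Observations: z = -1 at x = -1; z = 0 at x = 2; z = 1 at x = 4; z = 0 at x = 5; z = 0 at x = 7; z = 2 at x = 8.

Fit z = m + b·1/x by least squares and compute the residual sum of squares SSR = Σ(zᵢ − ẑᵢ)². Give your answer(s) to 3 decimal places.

SSR = 3.858

With design matrix M, MᵀM = [[6, 61/280]; [61/280, 108861/78400]] and Mᵀz = [2, 3/2]ᵀ.
Eliminating b: (108861/78400)·(row 1) − (61/280)·(row 2) gives (129889/15680)·m = (108861/78400)·2 − (61/280)·(3/2) = 96051/39200, so m = 192102/649445.
Then b = ((3/2) − (61/280)·(192102/649445))/(108861/78400) = 134288/129889.
Residuals: -170107/649445, -527822/649445, 289483/649445, -65278/129889, -288022/649445, 1022858/649445; SSR = 2505306/649445.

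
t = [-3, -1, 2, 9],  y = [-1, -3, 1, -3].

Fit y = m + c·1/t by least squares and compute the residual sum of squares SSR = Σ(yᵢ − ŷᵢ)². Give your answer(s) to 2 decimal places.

SSR = 6.30

Setting ∂/∂m … = 0 gives: 4·m + (-13/18)·c = -6;  (-13/18)·m + (445/324)·c = 7/2.
(Σ1 = 4, Σ1/t = -13/18, Σ1/t·1/t = 445/324, Σy = -6, Σ1/t·y = 7/2.)
Eliminating c: (445/324)·(row 1) − (-13/18)·(row 2) gives (179/36)·m = (445/324)·(-6) − (-13/18)·(7/2) = -617/108, so m = -617/537.
Then c = ((7/2) − (-13/18)·(-617/537))/(445/324) = 348/179.
Residuals: 428/537, 50/537, 632/537, -370/179; SSR = 1128/179.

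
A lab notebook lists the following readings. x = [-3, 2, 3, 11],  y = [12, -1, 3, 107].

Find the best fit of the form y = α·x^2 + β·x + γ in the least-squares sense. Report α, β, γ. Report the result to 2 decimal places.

α = 1.04, β = -1.52, γ = -1.94

Forming MᵀM = [[14819, 1339, 143]; [1339, 143, 13]; [143, 13, 4]] and Mᵀy = [13078, 1148, 121]ᵀ gives MᵀM·[α, β, γ]ᵀ = Mᵀy.
Inverting the 3×3 Gram matrix, [α, β, γ]ᵀ = [1897/1826, -36165/23738, -1770/913]ᵀ.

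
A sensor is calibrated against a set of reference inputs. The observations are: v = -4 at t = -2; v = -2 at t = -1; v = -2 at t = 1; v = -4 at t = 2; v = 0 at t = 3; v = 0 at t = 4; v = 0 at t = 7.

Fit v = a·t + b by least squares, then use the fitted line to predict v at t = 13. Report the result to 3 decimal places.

v̂ = 3.000

Forming AᵀA = [[84, 14]; [14, 7]] and Aᵀv = [0, -12]ᵀ gives AᵀA·[a, b]ᵀ = Aᵀv.
det = 84·7 − 14² = 392.
a = (0·7 − 14·(-12))/392 = 3/7; b = (84·(-12) − 14·0)/392 = -18/7.
At t = 13: v̂ = (3/7)·(13) + (-18/7)·(1) = 3.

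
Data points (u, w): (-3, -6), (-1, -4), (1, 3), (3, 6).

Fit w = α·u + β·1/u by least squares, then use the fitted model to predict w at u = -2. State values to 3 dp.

The normal system MᵀM·[α, β]ᵀ = Mᵀw is [[20, 4]; [4, 20/9]]·[α, β]ᵀ = [43, 11]ᵀ.
det = 20·(20/9) − 4² = 256/9.
α = (43·(20/9) − 4·11)/(256/9) = 29/16; β = (20·11 − 4·43)/(256/9) = 27/16.
At u = -2: ŵ = (29/16)·(-2) + (27/16)·(-1/2) = -143/32.

ŵ = -4.469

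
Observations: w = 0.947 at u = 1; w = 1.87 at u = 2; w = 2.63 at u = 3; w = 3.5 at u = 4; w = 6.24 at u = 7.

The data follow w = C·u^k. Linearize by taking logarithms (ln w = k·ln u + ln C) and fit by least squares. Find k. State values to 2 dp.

Taking logs, ln w = k·ln u + ln C, so regress ln w on ln u.
AᵀA = [[7.3958, 5.1240]; [5.1240, 5]], rhs = [6.7958, 4.6222]ᵀ  (here Σln u = 5.1240, Σ(ln u)² = 7.3958, Σln w = 4.6222, Σln u·ln w = 6.7958).
Solving (det = 10.7239): k = 0.96002, ln C = -0.05938.

k = 0.96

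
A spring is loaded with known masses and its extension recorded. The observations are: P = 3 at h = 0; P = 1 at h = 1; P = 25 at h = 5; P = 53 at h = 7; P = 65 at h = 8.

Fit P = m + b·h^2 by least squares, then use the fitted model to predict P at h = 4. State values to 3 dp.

P̂ = 17.464

With design matrix X, XᵀX = [[5, 139]; [139, 7123]] and XᵀP = [147, 7383]ᵀ.
Eliminating b: 7123·(row 1) − 139·(row 2) gives 16294·m = 7123·147 − 139·7383 = 20844, so m = 10422/8147.
Then b = (7383 − 139·(10422/8147))/7123 = 8241/8147.
At h = 4: P̂ = (10422/8147)·(1) + (8241/8147)·(16) = 142278/8147.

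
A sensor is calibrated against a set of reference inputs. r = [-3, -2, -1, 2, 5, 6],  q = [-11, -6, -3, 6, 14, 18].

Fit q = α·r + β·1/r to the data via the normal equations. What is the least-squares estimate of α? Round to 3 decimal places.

The normal system MᵀM·[α, β]ᵀ = Mᵀq is [[79, 6]; [6, 1511/900]]·[α, β]ᵀ = [238, 277/15]ᵀ.
Δ = 79·(1511/900) − 6² = 86969/900.
α = (238·(1511/900) − 6·(277/15))/(86969/900) = 259898/86969; β = (79·(277/15) − 6·238)/(86969/900) = 27780/86969.

α = 2.988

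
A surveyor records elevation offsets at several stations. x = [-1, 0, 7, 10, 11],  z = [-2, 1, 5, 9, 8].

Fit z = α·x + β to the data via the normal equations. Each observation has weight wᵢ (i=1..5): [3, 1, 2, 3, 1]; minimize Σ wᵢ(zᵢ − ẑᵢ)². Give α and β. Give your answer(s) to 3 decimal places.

α = 0.898, β = -0.671

Sums needed: Σwᵢ·x·x = 522, Σwᵢ·x = 52, Σwᵢ·1 = 10.
For AᵀWz: Σwᵢ·x·z = 434, Σwᵢ·z = 40.
So AᵀWA·[α, β]ᵀ = AᵀWz: [[522, 52]; [52, 10]]·[α, β]ᵀ = [434, 40]ᵀ.
Eliminating β: 10·(row 1) − 52·(row 2) gives 2516·α = 10·434 − 52·40 = 2260, so α = 565/629.
Then β = (40 − 52·(565/629))/10 = -422/629.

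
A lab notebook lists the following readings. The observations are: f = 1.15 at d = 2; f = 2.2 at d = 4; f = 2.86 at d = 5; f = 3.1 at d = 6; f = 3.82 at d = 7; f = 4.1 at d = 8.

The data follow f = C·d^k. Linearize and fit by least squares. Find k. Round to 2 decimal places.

Linearized form: ln f = k·ln d + ln C. From the 6 transformed points,
Over the data: Σln d = 9.5060, Σ(ln d)² = 16.3136, Σln f = 5.8617, Σln d·ln f = 10.4504.
Normal system: [[16.3136, 9.5060]; [9.5060, 6]]·[k, ln C]ᵀ = [10.4504, 5.8617]ᵀ.
Slope k = (n·Σln d·ln f − Σln d·Σln f)/(n·Σ(ln d)² − (Σln d)²) = (6·10.4504 − 9.5060·5.8617)/7.5177 = 0.92866; ln C = (Σln f − k·Σln d)/n = -0.49435.

k = 0.93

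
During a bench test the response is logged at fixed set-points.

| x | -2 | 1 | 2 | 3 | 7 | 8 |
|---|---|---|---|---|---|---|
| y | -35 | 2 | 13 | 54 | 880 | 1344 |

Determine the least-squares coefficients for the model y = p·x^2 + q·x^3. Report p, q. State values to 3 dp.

p = -2.983, q = 2.996

Normal-equation sums: Σx^2·x^2 = 6611, Σx^2·x^3 = 49819, Σx^3·x^3 = 380651.
For Aᵀy: Σx^2·y = 129536, Σx^3·y = 991812.
det = 6611·380651 − 49819² = 34551000.
p = (129536·380651 − 49819·991812)/34551000 = -2342593/785250; q = (6611·991812 − 49819·129536)/34551000 = 2352617/785250.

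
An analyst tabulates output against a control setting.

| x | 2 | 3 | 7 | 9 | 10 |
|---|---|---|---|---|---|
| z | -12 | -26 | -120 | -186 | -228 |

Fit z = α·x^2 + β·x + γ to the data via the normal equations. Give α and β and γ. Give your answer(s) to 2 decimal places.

MᵀM·[α, β, γ]ᵀ = Mᵀz reads: 19059·α + 2107·β + 243·γ = -44028;  2107·α + 243·β + 31·γ = -4896;  243·α + 31·β + 5·γ = -572.
(Σx^2·x^2 = 19059, Σx^2·x = 2107, Σx^2 = 243, Σx·x = 243, Σx = 31, Σ1 = 5, Σx^2·z = -44028, Σx·z = -4896, Σz = -572.)
Solving the 3×3 system (Gaussian elimination) gives α = -679/374, β = -1911/374, γ = 1031/187.

α = -1.82, β = -5.11, γ = 5.51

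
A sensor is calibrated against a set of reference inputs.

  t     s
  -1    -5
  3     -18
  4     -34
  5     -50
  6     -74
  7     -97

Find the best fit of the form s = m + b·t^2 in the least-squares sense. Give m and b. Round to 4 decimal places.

Normal-equation sums: Σ1 = 6, Σt^2 = 136, Σt^2·t^2 = 4660.
For Mᵀs: Σs = -278, Σt^2·s = -9378.
MᵀM·[m, b]ᵀ = Mᵀs becomes [[6, 136]; [136, 4660]]·[m, b]ᵀ = [-278, -9378]ᵀ.
Δ = 6·4660 − 136² = 9464.
m = ((-278)·4660 − 136·(-9378))/9464 = -193/91; b = (6·(-9378) − 136·(-278))/9464 = -355/182.

m = -2.1209, b = -1.9505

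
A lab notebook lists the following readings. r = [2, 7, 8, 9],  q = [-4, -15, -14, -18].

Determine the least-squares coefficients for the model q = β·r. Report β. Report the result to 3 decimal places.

β = -1.955

Entries of AᵀA: Σr·r = 198.
Moment sums: Σr·q = -387.
Normal equations: [[198]]·[β]ᵀ = [-387]ᵀ.
β = (-387)/198 = -1.95455.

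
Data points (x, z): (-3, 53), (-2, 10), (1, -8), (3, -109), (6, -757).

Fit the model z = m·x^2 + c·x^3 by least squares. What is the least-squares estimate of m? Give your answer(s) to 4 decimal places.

m = -3.1371

Forming AᵀA = [[1475, 7745]; [7745, 48179]] and Aᵀz = [-27724, -167974]ᵀ gives AᵀA·[m, c]ᵀ = Aᵀz.
Determinant 1475·48179 − 7745² = 11079000.
m = ((-27724)·48179 − 7745·(-167974))/11079000 = -1930887/615500; c = (1475·(-167974) − 7745·(-27724))/11079000 = -367103/123100.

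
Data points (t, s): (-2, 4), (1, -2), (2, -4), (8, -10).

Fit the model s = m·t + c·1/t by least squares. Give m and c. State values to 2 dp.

Setting ∂/∂m … = 0 gives: 73·m + 4·c = -98;  4·m + (97/64)·c = -29/4.
Determinant 73·(97/64) − 4² = 6057/64.
m = ((-98)·(97/64) − 4·(-29/4))/(6057/64) = -850/673; c = (73·(-29/4) − 4·(-98))/(6057/64) = -976/673.

m = -1.26, c = -1.45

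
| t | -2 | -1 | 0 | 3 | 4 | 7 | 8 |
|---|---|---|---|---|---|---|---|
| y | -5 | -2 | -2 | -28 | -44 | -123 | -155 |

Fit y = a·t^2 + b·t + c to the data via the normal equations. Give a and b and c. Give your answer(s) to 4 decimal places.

a = -2.1098, b = -2.3690, c = -1.7554

Normal-equation sums: Σt^2·t^2 = 6851, Σt^2·t = 937, Σt^2 = 143, Σt·t = 143, Σt = 19, Σ1 = 7.
And Σt^2·y = -16925, Σt·y = -2349, Σy = -359.
Normal equations: [[6851, 937, 143]; [937, 143, 19]; [143, 19, 7]]·[a, b, c]ᵀ = [-16925, -2349, -359]ᵀ.
Solving the 3×3 system (Gaussian elimination) gives a = -214307/101577, b = -240635/101577, c = -1213/691.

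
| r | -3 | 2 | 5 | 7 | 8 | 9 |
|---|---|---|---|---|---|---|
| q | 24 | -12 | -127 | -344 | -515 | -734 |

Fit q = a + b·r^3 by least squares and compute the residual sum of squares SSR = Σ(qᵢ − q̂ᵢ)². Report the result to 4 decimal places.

SSR = 9.0501

Compute the Gram sums: Σ1 = 6, Σr^3 = 1690, Σr^3·r^3 = 927652.
And Σq = -1708, Σr^3·q = -933377.
So MᵀM·[a, b]ᵀ = Mᵀq: [[6, 1690]; [1690, 927652]]·[a, b]ᵀ = [-1708, -933377]ᵀ.
Determinant 6·927652 − 1690² = 2709812.
a = ((-1708)·927652 − 1690·(-933377))/2709812 = -3511243/1354906; b = (6·(-933377) − 1690·(-1708))/2709812 = -1356871/1354906.
Residuals: -303265/677453, -1892661/1354906, 523528/677453, 1415166/677453, 452605/1354906, -915401/677453; SSR = 12261985/1354906.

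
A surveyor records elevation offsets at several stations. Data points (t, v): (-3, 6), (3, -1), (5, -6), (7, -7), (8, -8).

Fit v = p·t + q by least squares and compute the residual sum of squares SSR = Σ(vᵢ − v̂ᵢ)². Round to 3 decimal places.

XᵀX·[p, q]ᵀ = Xᵀv reads: 156·p + 20·q = -164;  20·p + 5·q = -16.
Eliminating q: 5·(row 1) − 20·(row 2) gives 380·p = 5·(-164) − 20·(-16) = -500, so p = -25/19.
Then q = ((-16) − 20·(-25/19))/5 = 196/95.
Residuals: -1/95, 84/95, -141/95, 14/95, 44/95; SSR = 306/95.

SSR = 3.221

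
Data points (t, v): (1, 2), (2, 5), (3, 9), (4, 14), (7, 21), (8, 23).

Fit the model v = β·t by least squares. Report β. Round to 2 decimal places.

XᵀX·[β]ᵀ = Xᵀv reads: 143·β = 426.
β = 426/143 = 2.97902.

β = 2.98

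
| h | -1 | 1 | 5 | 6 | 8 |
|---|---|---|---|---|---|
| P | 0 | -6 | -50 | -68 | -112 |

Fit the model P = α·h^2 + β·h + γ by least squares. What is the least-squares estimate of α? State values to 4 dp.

α = -1.3637

The normal system MᵀM·[α, β, γ]ᵀ = MᵀP is [[6019, 853, 127]; [853, 127, 19]; [127, 19, 5]]·[α, β, γ]ᵀ = [-10872, -1560, -236]ᵀ.
Row-reducing yields α = -9018/6613, β = -19078/6613, γ = -10580/6613.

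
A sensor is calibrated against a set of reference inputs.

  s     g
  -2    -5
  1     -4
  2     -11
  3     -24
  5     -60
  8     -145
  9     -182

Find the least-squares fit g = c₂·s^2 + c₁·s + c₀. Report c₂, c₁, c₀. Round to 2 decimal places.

c₂ = -2.06, c₁ = -1.66, c₀ = -0.07

Forming MᵀM = [[11396, 1394, 188]; [1394, 188, 26]; [188, 26, 7]] and Mᵀg = [-25806, -3186, -431]ᵀ gives MᵀM·[c₂, c₁, c₀]ᵀ = Mᵀg.
Row-reducing yields c₂ = -23132/11231, c₁ = -93487/56155, c₀ = -4009/56155.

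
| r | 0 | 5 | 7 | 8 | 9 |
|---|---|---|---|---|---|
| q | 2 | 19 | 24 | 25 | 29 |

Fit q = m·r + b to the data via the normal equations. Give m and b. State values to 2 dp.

From the data, Σr·r = 219, Σr = 29, Σ1 = 5.
Moment sums: Σr·q = 724, Σq = 99.
MᵀM·[m, b]ᵀ = Mᵀq becomes [[219, 29]; [29, 5]]·[m, b]ᵀ = [724, 99]ᵀ.
Eliminating b: 5·(row 1) − 29·(row 2) gives 254·m = 5·724 − 29·99 = 749, so m = 749/254.
Then b = (99 − 29·(749/254))/5 = 685/254.

m = 2.95, b = 2.70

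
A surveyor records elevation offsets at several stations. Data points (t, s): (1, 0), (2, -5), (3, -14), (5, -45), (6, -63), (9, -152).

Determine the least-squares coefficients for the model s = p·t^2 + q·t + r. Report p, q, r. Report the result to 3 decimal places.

Entries of MᵀM: Σt^2·t^2 = 8580, Σt^2·t = 1106, Σt^2 = 156, Σt·t = 156, Σt = 26, Σ1 = 6.
And Σt^2·s = -15851, Σt·s = -2023, Σs = -279.
Normal equations: [[8580, 1106, 156]; [1106, 156, 26]; [156, 26, 6]]·[p, q, r]ᵀ = [-15851, -2023, -279]ᵀ.
Row-reducing yields p = -6755/3342, q = 7087/5570, r = 4502/8355.

p = -2.021, q = 1.272, r = 0.539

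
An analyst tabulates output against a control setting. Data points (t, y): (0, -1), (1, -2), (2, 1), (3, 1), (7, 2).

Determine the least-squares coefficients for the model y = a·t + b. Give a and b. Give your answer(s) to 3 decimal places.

a = 0.493, b = -1.082

The normal equations are: 63·a + 13·b = 17;  13·a + 5·b = 1.
(Σt·t = 63, Σt = 13, Σ1 = 5, Σt·y = 17, Σy = 1.)
det = 63·5 − 13² = 146.
a = (17·5 − 13·1)/146 = 36/73; b = (63·1 − 13·17)/146 = -79/73.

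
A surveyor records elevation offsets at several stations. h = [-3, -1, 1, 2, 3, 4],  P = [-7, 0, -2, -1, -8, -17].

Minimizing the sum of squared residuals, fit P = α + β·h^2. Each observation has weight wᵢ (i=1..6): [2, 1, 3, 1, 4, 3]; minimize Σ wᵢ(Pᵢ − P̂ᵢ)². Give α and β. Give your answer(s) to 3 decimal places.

α = 0.681, β = -1.032

Sums needed: Σwᵢ·1 = 14, Σwᵢ·h^2 = 110, Σwᵢ·h^2·h^2 = 1274.
Right-hand side: Σwᵢ·P = -104, Σwᵢ·h^2·P = -1240.
det = 14·1274 − 110² = 5736.
α = ((-104)·1274 − 110·(-1240))/5736 = 488/717; β = (14·(-1240) − 110·(-104))/5736 = -740/717.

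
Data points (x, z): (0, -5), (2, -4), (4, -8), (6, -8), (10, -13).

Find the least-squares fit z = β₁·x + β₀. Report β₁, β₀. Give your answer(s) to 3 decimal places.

β₁ = -0.858, β₀ = -3.824

Compute the Gram sums: Σx·x = 156, Σx = 22, Σ1 = 5.
Right-hand side: Σx·z = -218, Σz = -38.
So MᵀM·[β₁, β₀]ᵀ = Mᵀz: [[156, 22]; [22, 5]]·[β₁, β₀]ᵀ = [-218, -38]ᵀ.
Δ = 156·5 − 22² = 296.
β₁ = ((-218)·5 − 22·(-38))/296 = -127/148; β₀ = (156·(-38) − 22·(-218))/296 = -283/74.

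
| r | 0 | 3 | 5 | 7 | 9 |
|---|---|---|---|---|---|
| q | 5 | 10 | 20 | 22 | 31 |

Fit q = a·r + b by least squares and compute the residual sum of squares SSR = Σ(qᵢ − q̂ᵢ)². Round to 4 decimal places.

The normal system AᵀA·[a, b]ᵀ = Aᵀq is [[164, 24]; [24, 5]]·[a, b]ᵀ = [563, 88]ᵀ.
Δ = 164·5 − 24² = 244.
a = (563·5 − 24·88)/244 = 703/244; b = (164·88 − 24·563)/244 = 230/61.
Residuals: 75/61, -589/244, 445/244, -473/244, 317/244; SSR = 3931/244.

SSR = 16.1107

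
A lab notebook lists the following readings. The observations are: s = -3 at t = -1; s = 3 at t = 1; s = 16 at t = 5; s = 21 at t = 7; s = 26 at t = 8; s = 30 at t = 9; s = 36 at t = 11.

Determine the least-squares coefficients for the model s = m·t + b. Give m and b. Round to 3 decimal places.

Normal-equation sums: Σt·t = 342, Σt = 40, Σ1 = 7.
And Σt·s = 1107, Σs = 129.
Δ = 342·7 − 40² = 794.
m = (1107·7 − 40·129)/794 = 2589/794; b = (342·129 − 40·1107)/794 = -81/397.

m = 3.261, b = -0.204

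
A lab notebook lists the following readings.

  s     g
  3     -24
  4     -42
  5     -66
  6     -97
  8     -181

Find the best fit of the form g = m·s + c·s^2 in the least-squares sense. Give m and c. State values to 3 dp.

With design matrix X, XᵀX = [[150, 944]; [944, 6354]] and Xᵀg = [-2600, -17614]ᵀ.
Determinant 150·6354 − 944² = 61964.
m = ((-2600)·6354 − 944·(-17614))/61964 = 26804/15491; c = (150·(-17614) − 944·(-2600))/61964 = -46925/15491.

m = 1.730, c = -3.029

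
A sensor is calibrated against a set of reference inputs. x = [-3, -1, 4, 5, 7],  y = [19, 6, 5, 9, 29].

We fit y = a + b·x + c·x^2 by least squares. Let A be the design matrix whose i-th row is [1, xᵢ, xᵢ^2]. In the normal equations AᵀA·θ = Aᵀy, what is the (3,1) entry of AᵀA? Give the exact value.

100

Row 3 ↔ basis x^2, column 1 ↔ basis 1, so (AᵀA)_{3,1} = Σᵢ x^2 = (9)·(1) + (1)·(1) + (16)·(1) + (25)·(1) + (49)·(1) = 100.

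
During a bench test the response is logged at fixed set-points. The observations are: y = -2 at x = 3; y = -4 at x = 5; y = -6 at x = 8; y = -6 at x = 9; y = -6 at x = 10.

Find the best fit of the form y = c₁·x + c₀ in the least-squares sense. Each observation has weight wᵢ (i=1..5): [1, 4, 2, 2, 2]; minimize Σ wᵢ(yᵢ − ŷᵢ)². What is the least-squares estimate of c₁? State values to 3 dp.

Entries of MᵀWM: Σwᵢ·x·x = 599, Σwᵢ·x = 77, Σwᵢ·1 = 11.
Moment sums: Σwᵢ·x·y = -410, Σwᵢ·y = -54.
MᵀWM·[c₁, c₀]ᵀ = MᵀWy becomes [[599, 77]; [77, 11]]·[c₁, c₀]ᵀ = [-410, -54]ᵀ.
det = 599·11 − 77² = 660.
c₁ = ((-410)·11 − 77·(-54))/660 = -8/15; c₀ = (599·(-54) − 77·(-410))/660 = -194/165.

c₁ = -0.533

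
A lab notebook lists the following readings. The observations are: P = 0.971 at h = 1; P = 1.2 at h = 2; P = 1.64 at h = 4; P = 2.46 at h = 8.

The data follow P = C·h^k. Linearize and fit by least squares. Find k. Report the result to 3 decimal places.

Let Y = ln P. Fitting Y = k·ln h + ln C by least squares:
Over the data: Σln h = 4.1589, Σ(ln h)² = 6.7263, Σln P = 1.5478, Σln h·ln P = 2.6840.
Normal system: [[6.7263, 4.1589]; [4.1589, 4]]·[k, ln C]ᵀ = [2.6840, 1.5478]ᵀ.
Slope k = (n·Σln h·ln P − Σln h·Σln P)/(n·Σ(ln h)² − (Σln h)²) = (4·2.6840 − 4.1589·1.5478)/9.6091 = 0.44740; ln C = (Σln P − k·Σln h)/n = -0.07823.

k = 0.447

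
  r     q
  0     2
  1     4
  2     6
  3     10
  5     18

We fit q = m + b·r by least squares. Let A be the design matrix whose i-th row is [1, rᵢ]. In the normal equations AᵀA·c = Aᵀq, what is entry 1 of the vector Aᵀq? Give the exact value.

Entry 1 ↔ basis 1, so (Aᵀq)_{1} = Σᵢ qᵢ = (1)·(2) + (1)·(4) + (1)·(6) + (1)·(10) + (1)·(18) = 40.

40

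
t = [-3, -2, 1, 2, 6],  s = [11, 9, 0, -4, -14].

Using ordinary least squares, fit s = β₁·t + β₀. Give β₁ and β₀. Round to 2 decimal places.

β₁ = -2.85, β₀ = 2.68

The normal equations are: 54·β₁ + 4·β₀ = -143;  4·β₁ + 5·β₀ = 2.
Eliminating β₀: 5·(row 1) − 4·(row 2) gives 254·β₁ = 5·(-143) − 4·2 = -723, so β₁ = -723/254.
Then β₀ = (2 − 4·(-723/254))/5 = 340/127.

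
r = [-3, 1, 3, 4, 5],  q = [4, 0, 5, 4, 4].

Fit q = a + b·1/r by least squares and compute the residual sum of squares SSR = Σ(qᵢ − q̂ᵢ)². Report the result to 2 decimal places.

SSR = 6.55

XᵀX·[a, b]ᵀ = Xᵀq reads: 5·a + (29/20)·b = 17;  (29/20)·a + (4769/3600)·b = 32/15.
(Σ1 = 5, Σ1/r = 29/20, Σ1/r·1/r = 4769/3600, Σq = 17, Σ1/r·q = 32/15.)
Eliminating b: (4769/3600)·(row 1) − (29/20)·(row 2) gives (4069/900)·a = (4769/3600)·17 − (29/20)·(32/15) = 69937/3600, so a = 69937/16276.
Then b = ((32/15) − (29/20)·(69937/16276))/(4769/3600) = -12585/4069.
Residuals: -21613/16276, -19597/16276, 2171/1252, 1938/4069, 5235/16276; SSR = 106611/16276.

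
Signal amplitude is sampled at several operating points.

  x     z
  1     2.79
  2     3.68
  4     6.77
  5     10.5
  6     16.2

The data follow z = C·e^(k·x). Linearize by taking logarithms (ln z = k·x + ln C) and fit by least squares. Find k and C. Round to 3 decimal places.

Linearized form: ln z = k·x + ln C. From the 5 transformed points,
Σx = 18.0000, Σ(x)² = 82.0000, Σln z = 9.3778, Σx·ln z = 39.7488.
Equations: 82.0000·k + 18.0000·ln C = 39.7488;  18.0000·k + 5·ln C = 9.3778.
Solving (det = 86.0000): k = 0.34817, ln C = 0.62214, so C = exp(0.62214) = 1.86292.

k = 0.348, C = 1.863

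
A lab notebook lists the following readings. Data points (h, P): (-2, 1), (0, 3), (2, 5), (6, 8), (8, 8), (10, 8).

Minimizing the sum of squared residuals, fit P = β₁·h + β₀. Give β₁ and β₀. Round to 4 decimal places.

From the data, Σh·h = 208, Σh = 24, Σ1 = 6.
For MᵀP: Σh·P = 200, ΣP = 33.
So MᵀM·[β₁, β₀]ᵀ = MᵀP: [[208, 24]; [24, 6]]·[β₁, β₀]ᵀ = [200, 33]ᵀ.
Δ = 208·6 − 24² = 672.
β₁ = (200·6 − 24·33)/672 = 17/28; β₀ = (208·33 − 24·200)/672 = 43/14.

β₁ = 0.6071, β₀ = 3.0714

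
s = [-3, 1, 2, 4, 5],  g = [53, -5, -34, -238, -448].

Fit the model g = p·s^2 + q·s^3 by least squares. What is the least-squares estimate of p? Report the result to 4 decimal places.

Sums needed: Σs^2·s^2 = 979, Σs^2·s^3 = 3939, Σs^3·s^3 = 20515.
Moment sums: Σs^2·g = -14672, Σs^3·g = -72940.
So XᵀX·[p, q]ᵀ = Xᵀg: [[979, 3939]; [3939, 20515]]·[p, q]ᵀ = [-14672, -72940]ᵀ.
Determinant 979·20515 − 3939² = 4568464.
p = ((-14672)·20515 − 3939·(-72940))/4568464 = -3421355/1142116; q = (979·(-72940) − 3939·(-14672))/4568464 = -3403813/1142116.

p = -2.9956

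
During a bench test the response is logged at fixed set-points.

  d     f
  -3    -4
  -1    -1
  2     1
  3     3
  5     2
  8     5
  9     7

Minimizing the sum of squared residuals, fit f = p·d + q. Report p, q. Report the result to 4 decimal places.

p = 0.8029, q = -0.7810

Entries of XᵀX: Σd·d = 193, Σd = 23, Σ1 = 7.
For Xᵀf: Σd·f = 137, Σf = 13.
So XᵀX·[p, q]ᵀ = Xᵀf: [[193, 23]; [23, 7]]·[p, q]ᵀ = [137, 13]ᵀ.
Eliminating q: 7·(row 1) − 23·(row 2) gives 822·p = 7·137 − 23·13 = 660, so p = 110/137.
Then q = (13 − 23·(110/137))/7 = -107/137.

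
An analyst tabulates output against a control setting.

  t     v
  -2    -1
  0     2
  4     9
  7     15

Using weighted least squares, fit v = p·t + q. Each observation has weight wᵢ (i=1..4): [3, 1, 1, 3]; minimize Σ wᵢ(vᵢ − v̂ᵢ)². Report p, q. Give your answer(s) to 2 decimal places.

The normal equations are: 175·p + 19·q = 357;  19·p + 8·q = 53.
(Σwᵢ·t·t = 175, Σwᵢ·t = 19, Σwᵢ·1 = 8, Σwᵢ·t·v = 357, Σwᵢ·v = 53.)
Eliminating q: 8·(row 1) − 19·(row 2) gives 1039·p = 8·357 − 19·53 = 1849, so p = 1849/1039.
Then q = (53 − 19·(1849/1039))/8 = 2492/1039.

p = 1.78, q = 2.40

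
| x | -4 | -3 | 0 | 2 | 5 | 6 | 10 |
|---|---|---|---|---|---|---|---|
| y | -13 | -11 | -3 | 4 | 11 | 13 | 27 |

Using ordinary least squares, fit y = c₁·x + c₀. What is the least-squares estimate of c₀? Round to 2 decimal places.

c₀ = -2.44

Normal-equation sums: Σx·x = 190, Σx = 16, Σ1 = 7.
Right-hand side: Σx·y = 496, Σy = 28.
So MᵀM·[c₁, c₀]ᵀ = Mᵀy: [[190, 16]; [16, 7]]·[c₁, c₀]ᵀ = [496, 28]ᵀ.
Eliminating c₀: 7·(row 1) − 16·(row 2) gives 1074·c₁ = 7·496 − 16·28 = 3024, so c₁ = 504/179.
Then c₀ = (28 − 16·(504/179))/7 = -436/179.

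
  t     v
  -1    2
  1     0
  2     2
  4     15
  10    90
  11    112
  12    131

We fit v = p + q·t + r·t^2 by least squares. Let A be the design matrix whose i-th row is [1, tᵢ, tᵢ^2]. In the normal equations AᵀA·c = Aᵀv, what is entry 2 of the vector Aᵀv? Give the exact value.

3766

Entry 2 ↔ basis t, so (Aᵀv)_{2} = Σᵢ (t)·vᵢ = (-1)·(2) + (1)·(0) + (2)·(2) + (4)·(15) + (10)·(90) + (11)·(112) + (12)·(131) = 3766.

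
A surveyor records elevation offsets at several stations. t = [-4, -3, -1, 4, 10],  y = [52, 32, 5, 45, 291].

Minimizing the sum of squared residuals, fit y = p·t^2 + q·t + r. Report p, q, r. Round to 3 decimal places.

Setting ∂/∂p … = 0 gives: 10594·p + 972·q + 142·r = 30945;  972·p + 142·q + 6·r = 2781;  142·p + 6·q + 5·r = 425.
(Σt^2·t^2 = 10594, Σt^2·t = 972, Σt^2 = 142, Σt·t = 142, Σt = 6, Σ1 = 5, Σt^2·y = 30945, Σt·y = 2781, Σy = 425.)
Row-reducing yields p = 1809791/604718, q = -574287/604718, r = 346055/302359.

p = 2.993, q = -0.950, r = 1.145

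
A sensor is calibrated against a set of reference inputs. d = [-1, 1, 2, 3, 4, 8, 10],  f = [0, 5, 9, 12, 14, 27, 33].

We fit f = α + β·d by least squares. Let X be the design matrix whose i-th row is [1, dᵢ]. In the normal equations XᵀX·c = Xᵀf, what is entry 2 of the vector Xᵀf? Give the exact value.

661

Entry 2 ↔ basis d, so (Xᵀf)_{2} = Σᵢ (d)·fᵢ = (-1)·(0) + (1)·(5) + (2)·(9) + (3)·(12) + (4)·(14) + (8)·(27) + (10)·(33) = 661.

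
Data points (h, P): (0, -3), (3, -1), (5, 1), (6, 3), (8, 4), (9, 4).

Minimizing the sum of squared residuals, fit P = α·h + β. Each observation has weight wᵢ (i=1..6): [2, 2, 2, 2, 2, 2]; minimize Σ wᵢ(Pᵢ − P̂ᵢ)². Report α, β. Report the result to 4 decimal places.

The normal system AᵀWA·[α, β]ᵀ = AᵀWP is [[430, 62]; [62, 12]]·[α, β]ᵀ = [176, 16]ᵀ.
Eliminating β: 12·(row 1) − 62·(row 2) gives 1316·α = 12·176 − 62·16 = 1120, so α = 40/47.
Then β = (16 − 62·(40/47))/12 = -144/47.

α = 0.8511, β = -3.0638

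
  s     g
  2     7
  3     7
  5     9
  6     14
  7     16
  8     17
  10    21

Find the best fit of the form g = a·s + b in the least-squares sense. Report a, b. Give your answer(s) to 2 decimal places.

Sums needed: Σs·s = 287, Σs = 41, Σ1 = 7.
For Aᵀg: Σs·g = 622, Σg = 91.
AᵀA·[a, b]ᵀ = Aᵀg becomes [[287, 41]; [41, 7]]·[a, b]ᵀ = [622, 91]ᵀ.
det = 287·7 − 41² = 328.
a = (622·7 − 41·91)/328 = 623/328; b = (287·91 − 41·622)/328 = 15/8.

a = 1.90, b = 1.88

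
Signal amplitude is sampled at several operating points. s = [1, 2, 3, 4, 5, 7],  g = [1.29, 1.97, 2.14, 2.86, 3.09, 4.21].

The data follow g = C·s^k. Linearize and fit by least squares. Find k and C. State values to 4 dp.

k = 0.5830, C = 1.2595

With ln gᵢ as the transformed response and ln sᵢ as the regressor:
Σln s = 6.7334, Σ(ln s)² = 9.9861, Σln g = 5.3099, Σln s·ln g = 7.3755.
Equations: 9.9861·k + 6.7334·ln C = 7.3755;  6.7334·k + 6·ln C = 5.3099.
Slope k = (n·Σln s·ln g − Σln s·Σln g)/(n·Σ(ln s)² − (Σln s)²) = (6·7.3755 − 6.7334·5.3099)/14.5777 = 0.58300; ln C = (Σln g − k·Σln s)/n = 0.23073, so C = exp(0.23073) = 1.25952.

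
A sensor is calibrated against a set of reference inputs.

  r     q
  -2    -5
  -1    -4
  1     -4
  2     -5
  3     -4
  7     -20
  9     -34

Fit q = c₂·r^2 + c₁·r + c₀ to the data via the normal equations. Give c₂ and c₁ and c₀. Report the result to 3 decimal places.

c₂ = -0.425, c₁ = 0.450, c₀ = -3.021

Sums needed: Σr^2·r^2 = 9077, Σr^2·r = 1099, Σr^2 = 149, Σr·r = 149, Σr = 19, Σ1 = 7.
Moment sums: Σr^2·q = -3818, Σr·q = -458, Σq = -76.
Normal equations: [[9077, 1099, 149]; [1099, 149, 19]; [149, 19, 7]]·[c₂, c₁, c₀]ᵀ = [-3818, -458, -76]ᵀ.
Solving the 3×3 system (Gaussian elimination) gives c₂ = -3145/7392, c₁ = 3323/7392, c₀ = -1861/616.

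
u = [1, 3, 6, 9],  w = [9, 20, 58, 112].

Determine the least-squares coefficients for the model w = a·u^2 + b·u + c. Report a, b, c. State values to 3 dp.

a = 1.093, b = 2.062, c = 5.266

Compute the Gram sums: Σu^2·u^2 = 7939, Σu^2·u = 973, Σu^2 = 127, Σu·u = 127, Σu = 19, Σ1 = 4.
Right-hand side: Σu^2·w = 11349, Σu·w = 1425, Σw = 199.
So XᵀX·[a, b, c]ᵀ = Xᵀw: [[7939, 973, 127]; [973, 127, 19]; [127, 19, 4]]·[a, b, c]ᵀ = [11349, 1425, 199]ᵀ.
Row-reducing yields a = 555/508, b = 3143/1524, c = 4013/762.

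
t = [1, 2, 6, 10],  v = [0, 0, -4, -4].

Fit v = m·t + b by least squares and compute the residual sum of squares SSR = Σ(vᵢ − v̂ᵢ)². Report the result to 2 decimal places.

SSR = 2.68

From the data, Σt·t = 141, Σt = 19, Σ1 = 4.
Moment sums: Σt·v = -64, Σv = -8.
XᵀX·[m, b]ᵀ = Xᵀv becomes [[141, 19]; [19, 4]]·[m, b]ᵀ = [-64, -8]ᵀ.
Eliminating b: 4·(row 1) − 19·(row 2) gives 203·m = 4·(-64) − 19·(-8) = -104, so m = -104/203.
Then b = ((-8) − 19·(-104/203))/4 = 88/203.
Residuals: 16/203, 120/203, -276/203, 20/29; SSR = 544/203.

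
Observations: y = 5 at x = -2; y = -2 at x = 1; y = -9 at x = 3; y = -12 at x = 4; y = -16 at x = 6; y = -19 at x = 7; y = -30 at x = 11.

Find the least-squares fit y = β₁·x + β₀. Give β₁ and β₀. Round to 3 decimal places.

Normal-equation sums: Σx·x = 236, Σx = 30, Σ1 = 7.
And Σx·y = -646, Σy = -83.
AᵀA·[β₁, β₀]ᵀ = Aᵀy becomes [[236, 30]; [30, 7]]·[β₁, β₀]ᵀ = [-646, -83]ᵀ.
Δ = 236·7 − 30² = 752.
β₁ = ((-646)·7 − 30·(-83))/752 = -127/47; β₀ = (236·(-83) − 30·(-646))/752 = -13/47.

β₁ = -2.702, β₀ = -0.277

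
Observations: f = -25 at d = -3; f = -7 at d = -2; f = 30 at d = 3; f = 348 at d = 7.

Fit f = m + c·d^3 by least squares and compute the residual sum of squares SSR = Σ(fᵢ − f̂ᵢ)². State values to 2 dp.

With design matrix A, AᵀA = [[4, 335]; [335, 119171]] and Aᵀf = [346, 120905]ᵀ.
det = 4·119171 − 335² = 364459.
m = (346·119171 − 335·120905)/364459 = 729991/364459; c = (4·120905 − 335·346)/364459 = 367710/364459.
Residuals: 86704/364459, -339524/364459, 275609/364459, -22789/364459; SSR = 546766/364459.

SSR = 1.50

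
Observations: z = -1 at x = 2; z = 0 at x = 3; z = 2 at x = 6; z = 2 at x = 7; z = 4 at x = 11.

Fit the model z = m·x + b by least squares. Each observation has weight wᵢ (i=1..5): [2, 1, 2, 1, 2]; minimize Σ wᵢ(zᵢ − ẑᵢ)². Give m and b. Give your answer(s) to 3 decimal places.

Sums needed: Σwᵢ·x·x = 380, Σwᵢ·x = 48, Σwᵢ·1 = 8.
For MᵀWz: Σwᵢ·x·z = 122, Σwᵢ·z = 12.
Eliminating b: 8·(row 1) − 48·(row 2) gives 736·m = 8·122 − 48·12 = 400, so m = 25/46.
Then b = (12 − 48·(25/46))/8 = -81/46.

m = 0.543, b = -1.761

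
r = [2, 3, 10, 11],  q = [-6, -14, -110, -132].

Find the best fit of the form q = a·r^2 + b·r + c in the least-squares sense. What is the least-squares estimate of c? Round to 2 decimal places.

c = 2.05

Sums needed: Σr^2·r^2 = 24738, Σr^2·r = 2366, Σr^2 = 234, Σr·r = 234, Σr = 26, Σ1 = 4.
Right-hand side: Σr^2·q = -27122, Σr·q = -2606, Σq = -262.
Row-reducing yields a = -7/8, b = -1309/520, c = 41/20.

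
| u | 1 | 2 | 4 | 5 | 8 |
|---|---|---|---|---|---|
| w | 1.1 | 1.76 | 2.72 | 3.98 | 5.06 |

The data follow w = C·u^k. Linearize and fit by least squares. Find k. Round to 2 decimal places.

Let Y = ln w. Fitting Y = k·ln u + ln C by least squares:
AᵀA = [[9.3166, 5.7683]; [5.7683, 5]], rhs = [7.3736, 4.6639]ᵀ  (here Σln u = 5.7683, Σ(ln u)² = 9.3166, Σln w = 4.6639, Σln u·ln w = 7.3736).
Δ = 9.3166·5 − (5.7683)² = 13.3096; k = (7.3736·5 − 5.7683·4.6639)/13.3096 = 0.74873, ln C = (9.3166·4.6639 − 5.7683·7.3736)/13.3096 = 0.06900.

k = 0.75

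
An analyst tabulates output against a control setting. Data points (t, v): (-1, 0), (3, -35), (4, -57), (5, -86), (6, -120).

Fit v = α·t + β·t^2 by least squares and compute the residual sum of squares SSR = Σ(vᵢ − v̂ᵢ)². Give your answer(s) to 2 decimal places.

The normal equations are: 87·α + 431·β = -1483;  431·α + 2259·β = -7697.
(Σt·t = 87, Σt·t^2 = 431, Σt^2·t^2 = 2259, Σt·v = -1483, Σt^2·v = -7697.)
Eliminating β: 2259·(row 1) − 431·(row 2) gives 10772·α = 2259·(-1483) − 431·(-7697) = -32690, so α = -16345/5386.
Then β = ((-7697) − 431·(-16345/5386))/2259 = -15233/5386.
Residuals: -556/2693, -1189/2693, 1053/2693, -323/2693, 69/2693; SSR = 1092/2693.

SSR = 0.41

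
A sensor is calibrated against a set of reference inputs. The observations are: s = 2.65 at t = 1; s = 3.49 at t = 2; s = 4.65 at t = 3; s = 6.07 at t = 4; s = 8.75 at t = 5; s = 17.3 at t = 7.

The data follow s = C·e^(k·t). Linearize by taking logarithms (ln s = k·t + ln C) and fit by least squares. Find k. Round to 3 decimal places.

k = 0.312

Linearized form: ln s = k·t + ln C. From the 6 transformed points,
Σt = 22.0000, Σ(t)² = 104.0000, Σln s = 10.5844, Σt·ln s = 46.0986.
Equations: 104.0000·k + 22.0000·ln C = 46.0986;  22.0000·k + 6·ln C = 10.5844.
Solving (det = 140.0000): k = 0.31238, ln C = 0.61866.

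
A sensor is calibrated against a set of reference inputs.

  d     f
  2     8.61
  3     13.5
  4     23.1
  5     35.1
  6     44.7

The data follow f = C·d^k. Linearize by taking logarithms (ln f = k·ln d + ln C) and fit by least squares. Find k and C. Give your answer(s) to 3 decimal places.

k = 1.552, C = 2.741

Linearized form: ln f = k·ln d + ln C. From the 5 transformed points,
Σln d = 6.5793, Σ(ln d)² = 9.4099, Σln f = 15.2536, Σln d·ln f = 21.2397.
Equations: 9.4099·k + 6.5793·ln C = 21.2397;  6.5793·k + 5·ln C = 15.2536.
Solving (det = 3.7630): k = 1.55227, ln C = 1.00817, so C = exp(1.00817) = 2.74058.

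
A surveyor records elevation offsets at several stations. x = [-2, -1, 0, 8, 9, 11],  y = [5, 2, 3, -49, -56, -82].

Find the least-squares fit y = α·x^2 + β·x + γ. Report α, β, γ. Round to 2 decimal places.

α = -0.48, β = -2.31, γ = 1.77

From the data, Σx^2·x^2 = 25315, Σx^2·x = 2563, Σx^2 = 271, Σx·x = 271, Σx = 25, Σ1 = 6.
And Σx^2·y = -17572, Σx·y = -1810, Σy = -177.
So MᵀM·[α, β, γ]ᵀ = Mᵀy: [[25315, 2563, 271]; [2563, 271, 25]; [271, 25, 6]]·[α, β, γ]ᵀ = [-17572, -1810, -177]ᵀ.
Inverting the 3×3 Gram matrix, [α, β, γ]ᵀ = [-429/896, -2073/896, 113/64]ᵀ.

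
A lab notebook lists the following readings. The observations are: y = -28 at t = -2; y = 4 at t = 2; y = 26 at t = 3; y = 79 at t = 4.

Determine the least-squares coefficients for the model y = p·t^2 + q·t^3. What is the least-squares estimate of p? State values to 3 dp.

p = -3.038

The normal system MᵀM·[p, q]ᵀ = Mᵀy is [[369, 1267]; [1267, 4953]]·[p, q]ᵀ = [1402, 6014]ᵀ.
det = 369·4953 − 1267² = 222368.
p = (1402·4953 − 1267·6014)/222368 = -42227/13898; q = (369·6014 − 1267·1402)/222368 = 27677/13898.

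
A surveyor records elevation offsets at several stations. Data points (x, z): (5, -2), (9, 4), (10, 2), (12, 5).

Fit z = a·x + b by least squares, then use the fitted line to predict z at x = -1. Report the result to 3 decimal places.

ẑ = -7.365

Compute the Gram sums: Σx·x = 350, Σx = 36, Σ1 = 4.
Moment sums: Σx·z = 106, Σz = 9.
Normal equations: [[350, 36]; [36, 4]]·[a, b]ᵀ = [106, 9]ᵀ.
Δ = 350·4 − 36² = 104.
a = (106·4 − 36·9)/104 = 25/26; b = (350·9 − 36·106)/104 = -333/52.
At x = -1: ẑ = (25/26)·(-1) + (-333/52)·(1) = -383/52.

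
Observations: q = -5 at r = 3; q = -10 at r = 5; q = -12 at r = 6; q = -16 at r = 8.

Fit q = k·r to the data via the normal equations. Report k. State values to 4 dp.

Forming MᵀM = [[134]] and Mᵀq = [-265]ᵀ gives MᵀM·[k]ᵀ = Mᵀq.
Hence k = -265 / 134 ≈ -1.97761.

k = -1.9776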